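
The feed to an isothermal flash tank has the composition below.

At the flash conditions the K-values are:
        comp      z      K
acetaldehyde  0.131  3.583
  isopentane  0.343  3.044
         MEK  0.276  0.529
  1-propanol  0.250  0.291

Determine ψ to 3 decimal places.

Rachford–Rice: g(ψ) = Σ zᵢ(Kᵢ−1)/(1+ψ(Kᵢ−1)) = 0.
g(0) = ΣzᵢKᵢ − 1 = 0.732 and g(1) = 1 − Σzᵢ/Kᵢ = -0.530, so a root lies in (0, 1).
Iterate (Newton) starting at ψ = 0.57:
  ψ = 0.570: g = -0.0145, g' = -0.917 → ψ = 0.554
Converged at ψ = 0.554.

ψ = 0.554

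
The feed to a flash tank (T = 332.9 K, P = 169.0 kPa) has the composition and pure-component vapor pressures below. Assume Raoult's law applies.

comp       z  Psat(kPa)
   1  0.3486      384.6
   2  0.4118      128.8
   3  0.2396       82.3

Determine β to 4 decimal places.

Raoult's law: Kᵢ = Pᵢˢᵃᵗ/P = Pᵢˢᵃᵗ/169.0.
  K_1 = 384.6/169.0 = 2.275740, K_2 = 128.8/169.0 = 0.762130, K_3 = 82.3/169.0 = 0.486982
Rachford–Rice: g(β) = Σ zᵢ(Kᵢ−1)/(1+β(Kᵢ−1)) = 0.
g(0) = ΣzᵢKᵢ − 1 = 0.2238 and g(1) = 1 − Σzᵢ/Kᵢ = -0.1855, so a root lies in (0, 1).
Iterate (Newton) starting at β = 0.5:
  β = 0.5000: g = -0.00498, g' = -0.3556 → β = 0.4860
Converged at β = 0.4860.

β = 0.4860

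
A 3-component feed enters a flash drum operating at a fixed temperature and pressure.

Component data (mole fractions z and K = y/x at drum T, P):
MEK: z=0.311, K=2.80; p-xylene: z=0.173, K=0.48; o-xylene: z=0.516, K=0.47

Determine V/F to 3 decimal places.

Newton iteration, V/F⁰ = 0.63:
  V/F = 0.630: g = -0.2820, g' = -0.651 → V/F = 0.197
  V/F = 0.197: g = 0.0076, g' = -0.788 → V/F = 0.207
Converged at V/F = 0.207.

V/F = 0.207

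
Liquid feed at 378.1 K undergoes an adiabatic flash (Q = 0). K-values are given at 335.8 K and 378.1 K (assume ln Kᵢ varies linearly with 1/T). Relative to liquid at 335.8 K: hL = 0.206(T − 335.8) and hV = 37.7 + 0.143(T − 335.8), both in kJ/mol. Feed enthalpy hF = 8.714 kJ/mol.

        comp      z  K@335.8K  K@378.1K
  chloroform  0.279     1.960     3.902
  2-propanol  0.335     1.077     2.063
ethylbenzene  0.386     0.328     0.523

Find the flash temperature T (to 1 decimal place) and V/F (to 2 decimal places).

T = 339.4 K, V/F = 0.21

Adiabatic flash: solve Rachford–Rice at each trial T, then check hF = ψ·hV(T) + (1−ψ)·hL(T).
  T = 335.8 K: K = (1.960, 1.077, 0.328), RR gives ψ = 0.081, H_out = 3.038 kJ/mol
  T = 378.1 K: K = (3.902, 2.063, 0.523), RR gives ψ = 1.000, H_out = 43.749 kJ/mol
  T = 357.0 K: K = (2.825, 1.521, 0.420), RR gives ψ = 0.657, H_out = 28.257 kJ/mol
  T = 346.4 K: K = (2.366, 1.287, 0.373), RR gives ψ = 0.418, H_out = 17.671 kJ/mol
  T = 341.1 K: K = (2.157, 1.179, 0.350), RR gives ψ = 0.267, H_out = 11.077 kJ/mol
  T = 338.5 K: K = (2.059, 1.128, 0.339), RR gives ψ = 0.181, H_out = 7.351 kJ/mol
  T = 339.8 K: K = (2.107, 1.153, 0.345), RR gives ψ = 0.225, H_out = 9.262 kJ/mol
Linear interpolation between T = 338.5 (H_out = 7.351) and T = 339.8 (H_out = 9.262) on hF = 8.714 gives T ≈ 339.4 K, at which ψ = 0.21.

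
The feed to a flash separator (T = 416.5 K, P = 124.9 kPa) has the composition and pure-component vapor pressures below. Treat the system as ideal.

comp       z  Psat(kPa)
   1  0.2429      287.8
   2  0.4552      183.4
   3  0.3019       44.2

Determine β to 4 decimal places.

β = 0.6475

Raoult's law: Kᵢ = Pᵢˢᵃᵗ/P = Pᵢˢᵃᵗ/124.9.
  K_1 = 287.8/124.9 = 2.304243, K_2 = 183.4/124.9 = 1.468375, K_3 = 44.2/124.9 = 0.353883
Newton–Raphson from β = 0.69:
  β = 0.6900: g = -0.02411, g' = -0.5819 → β = 0.6486
  β = 0.6486: g = -0.00061, g' = -0.5534 → β = 0.6475
Converged at β = 0.6475.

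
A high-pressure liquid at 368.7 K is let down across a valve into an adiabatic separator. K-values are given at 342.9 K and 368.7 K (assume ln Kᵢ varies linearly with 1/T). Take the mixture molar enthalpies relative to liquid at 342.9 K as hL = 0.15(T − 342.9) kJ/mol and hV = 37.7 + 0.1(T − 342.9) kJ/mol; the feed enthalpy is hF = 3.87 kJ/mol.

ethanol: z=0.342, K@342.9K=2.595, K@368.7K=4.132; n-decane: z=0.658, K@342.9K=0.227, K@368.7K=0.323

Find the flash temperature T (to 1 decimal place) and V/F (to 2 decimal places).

T = 347.0 K, V/F = 0.09

Adiabatic flash: solve Rachford–Rice at each trial T, then check hF = ψ·hV(T) + (1−ψ)·hL(T).
  T = 342.9 K: K = (2.595, 0.227), RR gives ψ = 0.030, H_out = 1.127 kJ/mol
  T = 368.7 K: K = (4.132, 0.323), RR gives ψ = 0.295, H_out = 14.614 kJ/mol
  T = 355.8 K: K = (3.302, 0.273), RR gives ψ = 0.184, H_out = 8.764 kJ/mol
  T = 349.4 K: K = (2.937, 0.249), RR gives ψ = 0.116, H_out = 5.304 kJ/mol
  T = 346.1 K: K = (2.760, 0.238), RR gives ψ = 0.075, H_out = 3.286 kJ/mol
  T = 347.8 K: K = (2.850, 0.244), RR gives ψ = 0.096, H_out = 4.349 kJ/mol
Linear interpolation between T = 346.1 (H_out = 3.286) and T = 347.8 (H_out = 4.349) on hF = 3.87 gives T ≈ 347.0 K, at which ψ = 0.09.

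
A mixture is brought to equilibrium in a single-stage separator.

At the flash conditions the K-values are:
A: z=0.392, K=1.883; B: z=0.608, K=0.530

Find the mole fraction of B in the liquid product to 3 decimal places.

x_B = 0.653

Material balance + equilibrium reduce to Σ zᵢ(Kᵢ−1)/(1+β(Kᵢ−1)) = 0.
Feasibility: ΣzᵢKᵢ = 1.060, Σzᵢ/Kᵢ = 1.355 — both > 1, two phases present.
Newton–Raphson from β = 0.63:
  β = 0.630: g = -0.1836, g' = -0.397 → β = 0.168
  β = 0.168: g = -0.0088, g' = -0.390 → β = 0.145
Converged at β = 0.145.
Compositions from xᵢ = zᵢ/(1+β(Kᵢ−1)), yᵢ = Kᵢxᵢ:
  A: x = 0.347, y = 0.654
  B: x = 0.653, y = 0.346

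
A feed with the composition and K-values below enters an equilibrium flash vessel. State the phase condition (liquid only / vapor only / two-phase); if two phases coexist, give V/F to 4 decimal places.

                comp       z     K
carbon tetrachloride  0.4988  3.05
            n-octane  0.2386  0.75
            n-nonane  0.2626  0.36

two-phase, V/F = 0.7585

ΣzᵢKᵢ = 1.7948; Σzᵢ/Kᵢ = 1.2111.
Both exceed 1, so a two-phase solution exists.
Material balance + equilibrium reduce to Σ zᵢ(Kᵢ−1)/(1+ψ(Kᵢ−1)) = 0.
Iterate (Newton) starting at ψ = 0.6:
  ψ = 0.6000: g = 0.11553, g' = -0.7256 → ψ = 0.7592
  ψ = 0.7592: g = -0.00054, g' = -0.7504 → ψ = 0.7585
Converged at ψ = 0.7585.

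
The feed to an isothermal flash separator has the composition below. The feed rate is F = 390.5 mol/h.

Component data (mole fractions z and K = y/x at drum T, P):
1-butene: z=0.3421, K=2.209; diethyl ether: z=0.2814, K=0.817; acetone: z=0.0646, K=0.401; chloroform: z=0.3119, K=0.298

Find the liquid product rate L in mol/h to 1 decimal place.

Rachford–Rice: g(ψ) = Σ zᵢ(Kᵢ−1)/(1+ψ(Kᵢ−1)) = 0.
Check two-phase: ΣzᵢKᵢ = 1.1045 > 1 and Σzᵢ/Kᵢ = 1.7070 > 1, so g(0) = 0.1045 > 0 and g(1) = -0.7070 < 0.
Newton–Raphson from ψ = 0.5:
  ψ = 0.5000: g = -0.19152, g' = -0.6178 → ψ = 0.1900
  ψ = 0.1900: g = -0.01333, g' = -0.5750 → ψ = 0.1668
  ψ = 0.1668: g = 0.00008, g' = -0.5821 → ψ = 0.1670
Converged at ψ = 0.1670.
Then V = ψ·F = 0.1670·390.5 = 65.2 mol/h and L = F − V = 325.3 mol/h.

L = 325.3 mol/h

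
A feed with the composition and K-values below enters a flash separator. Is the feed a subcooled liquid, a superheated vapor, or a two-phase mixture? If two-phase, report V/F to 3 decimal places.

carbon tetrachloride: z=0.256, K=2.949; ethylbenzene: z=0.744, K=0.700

two-phase, V/F = 0.472

ΣzᵢKᵢ = 1.276; Σzᵢ/Kᵢ = 1.150.
Both exceed 1, so a two-phase solution exists.
Material balance + equilibrium reduce to Σ zᵢ(Kᵢ−1)/(1+ψ(Kᵢ−1)) = 0.
Newton iteration, ψ⁰ = 0.5:
  ψ = 0.500: g = -0.0099, g' = -0.342 → ψ = 0.471
  ψ = 0.471: g = 0.0002, g' = -0.355 → ψ = 0.472
Converged at ψ = 0.472.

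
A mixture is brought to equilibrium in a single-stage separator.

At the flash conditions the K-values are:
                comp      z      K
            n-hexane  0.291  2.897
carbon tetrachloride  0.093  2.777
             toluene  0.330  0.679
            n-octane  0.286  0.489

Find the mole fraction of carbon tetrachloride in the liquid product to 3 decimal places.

Material balance + equilibrium reduce to Σ zᵢ(Kᵢ−1)/(1+V/F(Kᵢ−1)) = 0.
g(0) = ΣzᵢKᵢ − 1 = 0.465 and g(1) = 1 − Σzᵢ/Kᵢ = -0.205, so a root lies in (0, 1).
Newton iteration, V/F⁰ = 0.32:
  V/F = 0.320: g = 0.1561, g' = -0.674 → V/F = 0.552
  V/F = 0.552: g = 0.0210, g' = -0.520 → V/F = 0.592
Converged at V/F = 0.592.
Compositions from xᵢ = zᵢ/(1+V/F(Kᵢ−1)), yᵢ = Kᵢxᵢ:
  n-hexane: x = 0.137, y = 0.397
  carbon tetrachloride: x = 0.045, y = 0.126
  toluene: x = 0.408, y = 0.277
  n-octane: x = 0.410, y = 0.201

x_carbon tetrachloride = 0.045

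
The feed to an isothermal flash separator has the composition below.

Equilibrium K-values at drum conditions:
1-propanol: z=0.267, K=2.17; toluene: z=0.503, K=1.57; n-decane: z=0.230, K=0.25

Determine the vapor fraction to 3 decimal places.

ψ = 0.717

Material balance + equilibrium reduce to Σ zᵢ(Kᵢ−1)/(1+ψ(Kᵢ−1)) = 0.
Check two-phase: ΣzᵢKᵢ = 1.427 > 1 and Σzᵢ/Kᵢ = 1.363 > 1, so g(0) = 0.427 > 0 and g(1) = -0.363 < 0.
Newton iteration, ψ⁰ = 0.43:
  ψ = 0.430: g = 0.1835, g' = -0.549 → ψ = 0.764
  ψ = 0.764: g = -0.0395, g' = -0.891 → ψ = 0.720
  ψ = 0.720: g = -0.0021, g' = -0.801 → ψ = 0.717
Converged at ψ = 0.717.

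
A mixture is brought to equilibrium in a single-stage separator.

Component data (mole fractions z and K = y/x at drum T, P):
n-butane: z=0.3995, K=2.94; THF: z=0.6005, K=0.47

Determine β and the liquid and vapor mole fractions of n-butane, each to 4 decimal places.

β = 0.4442, x_n-butane = 0.2146, y_n-butane = 0.6309

Let β = V/F and solve Σ zᵢ(Kᵢ−1)/(1+β(Kᵢ−1)) = 0.
g(0) = ΣzᵢKᵢ − 1 = 0.4568 and g(1) = 1 − Σzᵢ/Kᵢ = -0.4135, so a root lies in (0, 1).
Binary case is linear: z₁(K₁−1)(1+β(K₂−1)) + z₂(K₂−1)(1+β(K₁−1)) = 0
⇒ β = [z₁(K₁−1)+z₂(K₂−1)] / [−(K₁−1)(K₂−1)] = 0.45676/1.02820 = 0.4442
Compositions from xᵢ = zᵢ/(1+β(Kᵢ−1)), yᵢ = Kᵢxᵢ:
  n-butane: x = 0.2146, y = 0.6309
  THF: x = 0.7854, y = 0.3691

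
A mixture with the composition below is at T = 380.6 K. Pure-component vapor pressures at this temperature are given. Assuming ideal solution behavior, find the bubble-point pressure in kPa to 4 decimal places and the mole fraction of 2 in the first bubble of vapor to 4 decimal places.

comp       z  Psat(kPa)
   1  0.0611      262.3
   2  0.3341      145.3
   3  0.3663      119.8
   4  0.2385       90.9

Pbub = 130.1337 kPa, y_2 = 0.3730

At the bubble point ψ → 0, so ΣzᵢKᵢ = 1 with Kᵢ = Pᵢˢᵃᵗ/P ⇒ P = ΣzᵢPᵢˢᵃᵗ.
P = 0.0611·262.3 + 0.3341·145.3 + 0.3663·119.8 + 0.2385·90.9 = 130.1337 kPa
yᵢ = zᵢPᵢˢᵃᵗ/P ⇒ y_2 = 0.3341·145.3/130.1337 = 0.3730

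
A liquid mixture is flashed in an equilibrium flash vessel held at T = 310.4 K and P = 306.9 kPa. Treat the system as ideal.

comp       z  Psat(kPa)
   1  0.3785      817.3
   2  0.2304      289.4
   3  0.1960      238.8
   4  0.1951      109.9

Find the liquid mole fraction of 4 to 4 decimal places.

x_4 = 0.3529

Raoult's law: Kᵢ = Pᵢˢᵃᵗ/P = Pᵢˢᵃᵗ/306.9.
  K_1 = 817.3/306.9 = 2.663082, K_2 = 289.4/306.9 = 0.942978, K_3 = 238.8/306.9 = 0.778104, K_4 = 109.9/306.9 = 0.358097
Let β = V/F and solve Σ zᵢ(Kᵢ−1)/(1+β(Kᵢ−1)) = 0.
g(0) = ΣzᵢKᵢ − 1 = 0.4476 and g(1) = 1 − Σzᵢ/Kᵢ = -0.1832, so a root lies in (0, 1).
Newton iteration, β⁰ = 0.5:
  β = 0.5000: g = 0.09682, g' = -0.4994 → β = 0.6939
  β = 0.6939: g = 0.00135, g' = -0.5013 → β = 0.6966
Converged at β = 0.6966.
Compositions from xᵢ = zᵢ/(1+β(Kᵢ−1)), yᵢ = Kᵢxᵢ:
  1: x = 0.1754, y = 0.4670
  2: x = 0.2399, y = 0.2262
  3: x = 0.2318, y = 0.1804
  4: x = 0.3529, y = 0.1264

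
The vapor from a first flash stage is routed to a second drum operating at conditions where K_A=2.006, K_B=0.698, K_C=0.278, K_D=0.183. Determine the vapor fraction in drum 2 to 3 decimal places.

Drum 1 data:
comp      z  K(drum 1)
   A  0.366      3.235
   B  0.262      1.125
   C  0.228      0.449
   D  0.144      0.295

V/F (drum 2) = 0.419

Drum 1:
Let ψ₁ = V/F and solve Σ zᵢ(Kᵢ−1)/(1+ψ₁(Kᵢ−1)) = 0.
g(0) = ΣzᵢKᵢ − 1 = 0.624 and g(1) = 1 − Σzᵢ/Kᵢ = -0.342, so a root lies in (0, 1).
Newton iteration, ψ₁⁰ = 0.5:
  ψ₁ = 0.500: g = 0.0869, g' = -0.714 → ψ₁ = 0.622
  ψ₁ = 0.622: g = 0.0008, g' = -0.711 → ψ₁ = 0.623
Converged at ψ₁ = 0.623.
Drum-1 compositions:
  A: x = 0.153, y = 0.495
  B: x = 0.243, y = 0.273
  C: x = 0.347, y = 0.156
  D: x = 0.257, y = 0.076
Drum-2 feed = drum-1 vapor: z₂ = (0.4949, 0.2735, 0.1559, 0.0757).
Drum 2:
Material balance + equilibrium reduce to Σ zᵢ(Kᵢ−1)/(1+ψ₂(Kᵢ−1)) = 0.
Check two-phase: ΣzᵢKᵢ = 1.241 > 1 and Σzᵢ/Kᵢ = 1.613 > 1, so g(0) = 0.241 > 0 and g(1) = -0.613 < 0.
Newton–Raphson from ψ₂ = 0.44:
  ψ₂ = 0.440: g = -0.0117, g' = -0.572 → ψ₂ = 0.420
  ψ₂ = 0.420: g = -0.0001, g' = -0.565 → ψ₂ = 0.419
Converged at ψ₂ = 0.419.
  A: x = 0.348, y = 0.698
  B: x = 0.313, y = 0.219
  C: x = 0.224, y = 0.062
  D: x = 0.115, y = 0.021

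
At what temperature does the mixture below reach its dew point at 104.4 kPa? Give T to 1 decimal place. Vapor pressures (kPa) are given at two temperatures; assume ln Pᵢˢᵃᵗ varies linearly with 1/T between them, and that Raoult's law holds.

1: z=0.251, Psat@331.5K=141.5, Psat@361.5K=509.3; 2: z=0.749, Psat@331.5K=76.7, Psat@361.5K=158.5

Dew-point temperature: Σzᵢ·P/Pᵢˢᵃᵗ(T) = 1. Interpolate ln Pᵢˢᵃᵗ = aᵢ + bᵢ/T.
  T = 331.5 K: ΣzᵢP/Pᵢˢᵃᵗ = 1.2047
  T = 361.5 K: ΣzᵢP/Pᵢˢᵃᵗ = 0.5448
  T = 346.5 K: ΣzᵢP/Pᵢˢᵃᵗ = 0.7931
  T = 339.0 K: ΣzᵢP/Pᵢˢᵃᵗ = 0.9718
  T = 335.2 K: ΣzᵢP/Pᵢˢᵃᵗ = 1.0819
  T = 337.1 K: ΣzᵢP/Pᵢˢᵃᵗ = 1.0249
Interpolating between 337.1 K and 339.0 K gives T ≈ 338.0 K.

T = 338.0 K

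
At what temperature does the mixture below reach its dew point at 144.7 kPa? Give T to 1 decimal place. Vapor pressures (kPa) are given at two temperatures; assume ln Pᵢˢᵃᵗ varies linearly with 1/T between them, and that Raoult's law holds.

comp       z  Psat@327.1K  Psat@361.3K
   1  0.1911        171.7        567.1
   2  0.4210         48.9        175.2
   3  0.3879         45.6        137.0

T = 354.5 K

Dew-point temperature: Σzᵢ·P/Pᵢˢᵃᵗ(T) = 1. Interpolate ln Pᵢˢᵃᵗ = aᵢ + bᵢ/T.
  T = 327.1 K: ΣzᵢP/Pᵢˢᵃᵗ = 2.6377
  T = 361.3 K: ΣzᵢP/Pᵢˢᵃᵗ = 0.8062
  T = 344.2 K: ΣzᵢP/Pᵢˢᵃᵗ = 1.4146
  T = 352.8 K: ΣzᵢP/Pᵢˢᵃᵗ = 1.0587
  T = 357.1 K: ΣzᵢP/Pᵢˢᵃᵗ = 0.9208
  T = 355.0 K: ΣzᵢP/Pᵢˢᵃᵗ = 0.9853
  T = 353.9 K: ΣzᵢP/Pᵢˢᵃᵗ = 1.0212
Interpolating between 353.9 K and 355.0 K gives T ≈ 354.5 K.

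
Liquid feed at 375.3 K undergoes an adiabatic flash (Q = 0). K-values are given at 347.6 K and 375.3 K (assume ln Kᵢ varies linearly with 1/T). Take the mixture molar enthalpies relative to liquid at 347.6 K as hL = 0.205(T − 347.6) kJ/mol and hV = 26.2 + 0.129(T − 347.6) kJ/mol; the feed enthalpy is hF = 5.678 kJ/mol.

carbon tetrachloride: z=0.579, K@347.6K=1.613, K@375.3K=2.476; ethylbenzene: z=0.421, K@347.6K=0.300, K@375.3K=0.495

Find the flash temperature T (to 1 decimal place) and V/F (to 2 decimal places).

T = 349.4 K, V/F = 0.20

Adiabatic flash: solve Rachford–Rice at each trial T, then check hF = ψ·hV(T) + (1−ψ)·hL(T).
  T = 347.6 K: K = (1.613, 0.300), RR gives ψ = 0.140, H_out = 3.677 kJ/mol
  T = 375.3 K: K = (2.476, 0.495), RR gives ψ = 0.861, H_out = 26.431 kJ/mol
  T = 361.5 K: K = (2.016, 0.389), RR gives ψ = 0.534, H_out = 16.279 kJ/mol
  T = 354.6 K: K = (1.809, 0.343), RR gives ψ = 0.361, H_out = 10.696 kJ/mol
  T = 351.1 K: K = (1.709, 0.321), RR gives ψ = 0.259, H_out = 7.435 kJ/mol
  T = 349.4 K: K = (1.662, 0.311), RR gives ψ = 0.204, H_out = 5.685 kJ/mol
Linear interpolation between T = 347.6 (H_out = 3.677) and T = 349.4 (H_out = 5.685) on hF = 5.678 gives T ≈ 349.4 K, at which ψ = 0.20.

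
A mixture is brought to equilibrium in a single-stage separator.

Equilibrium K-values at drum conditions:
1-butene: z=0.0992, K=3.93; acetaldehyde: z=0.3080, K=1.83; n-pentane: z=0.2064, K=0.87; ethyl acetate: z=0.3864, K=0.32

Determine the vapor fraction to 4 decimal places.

Rachford–Rice: g(ψ) = Σ zᵢ(Kᵢ−1)/(1+ψ(Kᵢ−1)) = 0.
g(0) = ΣzᵢKᵢ − 1 = 0.2567 and g(1) = 1 − Σzᵢ/Kᵢ = -0.6383, so a root lies in (0, 1).
Newton iteration, ψ⁰ = 0.5:
  ψ = 0.5000: g = -0.12823, g' = -0.6603 → ψ = 0.3058
  ψ = 0.3058: g = -0.00249, g' = -0.6605 → ψ = 0.3020
Converged at ψ = 0.3020.

ψ = 0.3020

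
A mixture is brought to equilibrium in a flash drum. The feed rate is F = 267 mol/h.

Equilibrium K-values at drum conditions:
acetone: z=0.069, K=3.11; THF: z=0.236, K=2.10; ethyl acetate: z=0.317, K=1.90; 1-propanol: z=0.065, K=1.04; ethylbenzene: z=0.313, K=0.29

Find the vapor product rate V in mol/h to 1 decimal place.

Material balance + equilibrium reduce to Σ zᵢ(Kᵢ−1)/(1+V/F(Kᵢ−1)) = 0.
g(0) = ΣzᵢKᵢ − 1 = 0.471 and g(1) = 1 − Σzᵢ/Kᵢ = -0.443, so a root lies in (0, 1).
Newton–Raphson from V/F = 0.55:
  V/F = 0.550: g = 0.0579, g' = -0.716 → V/F = 0.631
  V/F = 0.631: g = -0.0023, g' = -0.778 → V/F = 0.628
Converged at V/F = 0.628.
Then V = V/F·F = 0.6279·267 = 167.6 mol/h and L = F − V = 99.4 mol/h.

V = 167.6 mol/h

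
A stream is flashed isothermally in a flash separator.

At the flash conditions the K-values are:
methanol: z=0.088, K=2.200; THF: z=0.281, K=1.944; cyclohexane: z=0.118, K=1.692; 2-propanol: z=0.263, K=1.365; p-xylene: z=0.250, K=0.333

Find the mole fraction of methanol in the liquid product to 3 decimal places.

Material balance + equilibrium reduce to Σ zᵢ(Kᵢ−1)/(1+V/F(Kᵢ−1)) = 0.
Check two-phase: ΣzᵢKᵢ = 1.382 > 1 and Σzᵢ/Kᵢ = 1.198 > 1, so g(0) = 0.382 > 0 and g(1) = -0.198 < 0.
Newton–Raphson from V/F = 0.5:
  V/F = 0.500: g = 0.1379, g' = -0.472 → V/F = 0.792
  V/F = 0.792: g = -0.0205, g' = -0.660 → V/F = 0.761
  V/F = 0.761: g = -0.0006, g' = -0.624 → V/F = 0.760
Converged at V/F = 0.760.
Compositions from xᵢ = zᵢ/(1+V/F(Kᵢ−1)), yᵢ = Kᵢxᵢ:
  methanol: x = 0.046, y = 0.101
  THF: x = 0.164, y = 0.318
  cyclohexane: x = 0.077, y = 0.131
  2-propanol: x = 0.206, y = 0.281
  p-xylene: x = 0.507, y = 0.169

x_methanol = 0.046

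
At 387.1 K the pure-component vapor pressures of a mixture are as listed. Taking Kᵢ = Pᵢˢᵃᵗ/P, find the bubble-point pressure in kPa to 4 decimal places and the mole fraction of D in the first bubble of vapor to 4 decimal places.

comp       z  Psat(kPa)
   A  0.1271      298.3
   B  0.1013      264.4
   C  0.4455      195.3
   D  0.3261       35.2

At the bubble point ψ → 0, so ΣzᵢKᵢ = 1 with Kᵢ = Pᵢˢᵃᵗ/P ⇒ P = ΣzᵢPᵢˢᵃᵗ.
P = 0.1271·298.3 + 0.1013·264.4 + 0.4455·195.3 + 0.3261·35.2 = 163.1825 kPa
yᵢ = zᵢPᵢˢᵃᵗ/P ⇒ y_D = 0.3261·35.2/163.1825 = 0.0703

Pbub = 163.1825 kPa, y_D = 0.0703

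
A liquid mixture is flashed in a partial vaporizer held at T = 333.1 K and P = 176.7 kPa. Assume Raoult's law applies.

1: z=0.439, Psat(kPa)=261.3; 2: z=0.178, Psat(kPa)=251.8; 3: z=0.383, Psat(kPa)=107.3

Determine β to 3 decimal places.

Raoult's law: Kᵢ = Pᵢˢᵃᵗ/P = Pᵢˢᵃᵗ/176.7.
  K_1 = 261.3/176.7 = 1.47878, K_2 = 251.8/176.7 = 1.42501, K_3 = 107.3/176.7 = 0.60724
Newton iteration, β⁰ = 0.5:
  β = 0.500: g = 0.0448, g' = -0.179 → β = 0.750
  β = 0.750: g = -0.0013, g' = -0.192 → β = 0.744
Converged at β = 0.744.

β = 0.744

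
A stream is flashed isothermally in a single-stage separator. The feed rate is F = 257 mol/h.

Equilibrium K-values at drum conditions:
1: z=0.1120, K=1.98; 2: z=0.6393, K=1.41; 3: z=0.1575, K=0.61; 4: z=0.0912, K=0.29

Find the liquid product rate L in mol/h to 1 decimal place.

L = 39.1 mol/h

Iterate (Newton) starting at V/F = 0.5:
  V/F = 0.5000: g = 0.11449, g' = -0.2699 → V/F = 0.9241
  V/F = 0.9241: g = -0.03666, g' = -0.5335 → V/F = 0.8554
  V/F = 0.8554: g = -0.00333, g' = -0.4429 → V/F = 0.8479
  V/F = 0.8479: g = -0.00003, g' = -0.4350 → V/F = 0.8478
Converged at V/F = 0.8478.
Then V = V/F·F = 0.8478·257 = 217.9 mol/h and L = F − V = 39.1 mol/h.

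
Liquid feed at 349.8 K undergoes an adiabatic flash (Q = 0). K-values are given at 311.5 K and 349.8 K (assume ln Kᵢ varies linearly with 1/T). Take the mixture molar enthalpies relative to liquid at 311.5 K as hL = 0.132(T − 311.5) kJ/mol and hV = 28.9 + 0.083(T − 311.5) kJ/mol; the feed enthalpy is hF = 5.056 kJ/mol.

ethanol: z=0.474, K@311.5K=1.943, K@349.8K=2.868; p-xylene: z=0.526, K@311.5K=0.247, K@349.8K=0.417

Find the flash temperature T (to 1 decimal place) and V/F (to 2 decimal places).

T = 316.8 K, V/F = 0.15

Adiabatic flash: solve Rachford–Rice at each trial T, then check hF = ψ·hV(T) + (1−ψ)·hL(T).
  T = 311.5 K: K = (1.943, 0.247), RR gives ψ = 0.072, H_out = 2.072 kJ/mol
  T = 349.8 K: K = (2.868, 0.417), RR gives ψ = 0.531, H_out = 19.417 kJ/mol
  T = 330.6 K: K = (2.386, 0.326), RR gives ψ = 0.323, H_out = 11.565 kJ/mol
  T = 321.1 K: K = (2.161, 0.285), RR gives ψ = 0.210, H_out = 7.233 kJ/mol
  T = 316.3 K: K = (2.051, 0.266), RR gives ψ = 0.145, H_out = 4.785 kJ/mol
  T = 318.7 K: K = (2.106, 0.275), RR gives ψ = 0.178, H_out = 6.037 kJ/mol
Linear interpolation between T = 316.3 (H_out = 4.785) and T = 318.7 (H_out = 6.037) on hF = 5.056 gives T ≈ 316.8 K, at which ψ = 0.15.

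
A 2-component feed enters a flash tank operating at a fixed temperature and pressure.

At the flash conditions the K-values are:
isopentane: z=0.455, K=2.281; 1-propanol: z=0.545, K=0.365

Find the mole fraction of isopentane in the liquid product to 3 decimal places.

x_isopentane = 0.331

Material balance + equilibrium reduce to Σ zᵢ(Kᵢ−1)/(1+ψ(Kᵢ−1)) = 0.
Feasibility: ΣzᵢKᵢ = 1.237, Σzᵢ/Kᵢ = 1.693 — both > 1, two phases present.
Binary case is linear: z₁(K₁−1)(1+ψ(K₂−1)) + z₂(K₂−1)(1+ψ(K₁−1)) = 0
⇒ ψ = [z₁(K₁−1)+z₂(K₂−1)] / [−(K₁−1)(K₂−1)] = 0.2368/0.8134 = 0.291
Compositions from xᵢ = zᵢ/(1+ψ(Kᵢ−1)), yᵢ = Kᵢxᵢ:
  isopentane: x = 0.331, y = 0.756
  1-propanol: x = 0.669, y = 0.244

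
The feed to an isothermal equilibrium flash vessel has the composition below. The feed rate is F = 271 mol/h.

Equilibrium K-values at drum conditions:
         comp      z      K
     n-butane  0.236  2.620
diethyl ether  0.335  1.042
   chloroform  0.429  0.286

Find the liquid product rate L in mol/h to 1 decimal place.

Material balance + equilibrium reduce to Σ zᵢ(Kᵢ−1)/(1+ψ(Kᵢ−1)) = 0.
g(0) = ΣzᵢKᵢ − 1 = 0.090 and g(1) = 1 − Σzᵢ/Kᵢ = -0.912, so a root lies in (0, 1).
Iterate (Newton) starting at ψ = 0.35:
  ψ = 0.350: g = -0.1505, g' = -0.642 → ψ = 0.115
  ψ = 0.115: g = 0.0023, g' = -0.700 → ψ = 0.119
Converged at ψ = 0.119.
Then V = ψ·F = 0.1187·271 = 32.2 mol/h and L = F − V = 238.8 mol/h.

L = 238.8 mol/h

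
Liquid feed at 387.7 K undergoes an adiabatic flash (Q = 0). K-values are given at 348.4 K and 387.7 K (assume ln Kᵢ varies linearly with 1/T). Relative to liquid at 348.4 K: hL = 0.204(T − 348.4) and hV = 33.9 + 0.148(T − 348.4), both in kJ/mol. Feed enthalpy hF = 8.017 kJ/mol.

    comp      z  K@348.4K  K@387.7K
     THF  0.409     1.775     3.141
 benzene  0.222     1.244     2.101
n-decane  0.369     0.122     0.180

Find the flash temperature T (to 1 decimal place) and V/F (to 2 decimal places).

T = 353.8 K, V/F = 0.21

Adiabatic flash: solve Rachford–Rice at each trial T, then check hF = ψ·hV(T) + (1−ψ)·hL(T).
  T = 348.4 K: K = (1.775, 1.244, 0.122), RR gives ψ = 0.086, H_out = 2.902 kJ/mol
  T = 387.7 K: K = (3.141, 2.101, 0.180), RR gives ψ = 0.552, H_out = 25.529 kJ/mol
  T = 368.0 K: K = (2.396, 1.638, 0.150), RR gives ψ = 0.404, H_out = 17.241 kJ/mol
  T = 358.2 K: K = (2.071, 1.433, 0.136), RR gives ψ = 0.282, H_out = 11.411 kJ/mol
  T = 353.3 K: K = (1.919, 1.336, 0.129), RR gives ψ = 0.197, H_out = 7.634 kJ/mol
  T = 355.8 K: K = (1.996, 1.385, 0.132), RR gives ψ = 0.243, H_out = 9.657 kJ/mol
  T = 354.6 K: K = (1.959, 1.362, 0.130), RR gives ψ = 0.222, H_out = 8.713 kJ/mol
Linear interpolation between T = 353.3 (H_out = 7.634) and T = 354.6 (H_out = 8.713) on hF = 8.017 gives T ≈ 353.8 K, at which ψ = 0.21.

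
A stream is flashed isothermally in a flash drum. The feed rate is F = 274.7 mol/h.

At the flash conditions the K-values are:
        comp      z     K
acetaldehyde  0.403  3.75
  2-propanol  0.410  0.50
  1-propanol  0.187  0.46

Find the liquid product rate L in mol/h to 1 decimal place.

L = 118.5 mol/h

Material balance + equilibrium reduce to Σ zᵢ(Kᵢ−1)/(1+ψ(Kᵢ−1)) = 0.
Feasibility: ΣzᵢKᵢ = 1.802, Σzᵢ/Kᵢ = 1.334 — both > 1, two phases present.
Iterate (Newton) starting at ψ = 0.5:
  ψ = 0.500: g = 0.0550, g' = -0.825 → ψ = 0.567
  ψ = 0.567: g = 0.0017, g' = -0.778 → ψ = 0.569
Converged at ψ = 0.569.
Then V = ψ·F = 0.5688·274.7 = 156.2 mol/h and L = F − V = 118.5 mol/h.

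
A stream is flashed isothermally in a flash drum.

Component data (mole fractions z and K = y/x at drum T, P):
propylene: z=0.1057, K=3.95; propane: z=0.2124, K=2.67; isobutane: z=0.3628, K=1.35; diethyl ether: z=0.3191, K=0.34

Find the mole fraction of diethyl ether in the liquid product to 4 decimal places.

Let ψ = V/F and solve Σ zᵢ(Kᵢ−1)/(1+ψ(Kᵢ−1)) = 0.
Feasibility: ΣzᵢKᵢ = 1.5829, Σzᵢ/Kᵢ = 1.3136 — both > 1, two phases present.
Newton iteration, ψ⁰ = 0.64:
  ψ = 0.6400: g = 0.01854, g' = -0.6950 → ψ = 0.6667
  ψ = 0.6667: g = -0.00019, g' = -0.7096 → ψ = 0.6664
Converged at ψ = 0.6664.
Compositions from xᵢ = zᵢ/(1+ψ(Kᵢ−1)), yᵢ = Kᵢxᵢ:
  propylene: x = 0.0356, y = 0.1408
  propane: x = 0.1005, y = 0.2684
  isobutane: x = 0.2942, y = 0.3971
  diethyl ether: x = 0.5697, y = 0.1937

x_diethyl ether = 0.5697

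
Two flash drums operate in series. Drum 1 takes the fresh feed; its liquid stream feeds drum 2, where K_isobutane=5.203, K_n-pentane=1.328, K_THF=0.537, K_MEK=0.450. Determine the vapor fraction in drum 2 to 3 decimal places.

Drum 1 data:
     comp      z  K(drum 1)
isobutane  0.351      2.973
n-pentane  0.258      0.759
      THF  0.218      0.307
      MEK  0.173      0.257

Drum 1:
Material balance + equilibrium reduce to Σ zᵢ(Kᵢ−1)/(1+ψ₁(Kᵢ−1)) = 0.
Check two-phase: ΣzᵢKᵢ = 1.351 > 1 and Σzᵢ/Kᵢ = 1.841 > 1, so g(0) = 0.351 > 0 and g(1) = -0.841 < 0.
Iterate (Newton) starting at ψ₁ = 0.34:
  ψ₁ = 0.340: g = -0.0229, g' = -0.857 → ψ₁ = 0.313
  ψ₁ = 0.313: g = 0.0002, g' = -0.872 → ψ₁ = 0.314
Converged at ψ₁ = 0.314.
Drum-1 compositions:
  isobutane: x = 0.217, y = 0.645
  n-pentane: x = 0.279, y = 0.212
  THF: x = 0.279, y = 0.086
  MEK: x = 0.226, y = 0.058
Drum-2 feed = drum-1 liquid: z₂ = (0.2169, 0.2791, 0.2785, 0.2255).
Drum 2:
Let ψ₂ = V/F and solve Σ zᵢ(Kᵢ−1)/(1+ψ₂(Kᵢ−1)) = 0.
Check two-phase: ΣzᵢKᵢ = 1.750 > 1 and Σzᵢ/Kᵢ = 1.272 > 1, so g(0) = 0.750 > 0 and g(1) = -0.272 < 0.
Iterate (Newton) starting at ψ₂ = 0.5:
  ψ₂ = 0.500: g = 0.0336, g' = -0.651 → ψ₂ = 0.552
  ψ₂ = 0.552: g = 0.0009, g' = -0.618 → ψ₂ = 0.553
Converged at ψ₂ = 0.553.
  isobutane: x = 0.065, y = 0.339
  n-pentane: x = 0.236, y = 0.314
  THF: x = 0.374, y = 0.201
  MEK: x = 0.324, y = 0.146

V/F (drum 2) = 0.553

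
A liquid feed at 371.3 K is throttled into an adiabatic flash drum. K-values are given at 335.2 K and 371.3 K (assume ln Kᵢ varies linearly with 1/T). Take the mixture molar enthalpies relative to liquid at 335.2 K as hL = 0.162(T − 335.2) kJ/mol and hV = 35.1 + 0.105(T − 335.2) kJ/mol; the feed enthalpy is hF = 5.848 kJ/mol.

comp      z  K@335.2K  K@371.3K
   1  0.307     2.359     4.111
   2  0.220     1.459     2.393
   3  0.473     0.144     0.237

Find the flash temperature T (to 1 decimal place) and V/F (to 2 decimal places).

Adiabatic flash: solve Rachford–Rice at each trial T, then check hF = ψ·hV(T) + (1−ψ)·hL(T).
  T = 335.2 K: K = (2.359, 1.459, 0.144), RR gives ψ = 0.124, H_out = 4.337 kJ/mol
  T = 371.3 K: K = (4.111, 2.393, 0.237), RR gives ψ = 0.478, H_out = 21.640 kJ/mol
  T = 353.2 K: K = (3.156, 1.891, 0.187), RR gives ψ = 0.341, H_out = 14.528 kJ/mol
  T = 344.2 K: K = (2.739, 1.667, 0.165), RR gives ψ = 0.248, H_out = 10.052 kJ/mol
  T = 339.7 K: K = (2.544, 1.561, 0.154), RR gives ψ = 0.191, H_out = 7.397 kJ/mol
  T = 337.4 K: K = (2.449, 1.508, 0.149), RR gives ψ = 0.158, H_out = 5.892 kJ/mol
Linear interpolation between T = 335.2 (H_out = 4.337) and T = 337.4 (H_out = 5.892) on hF = 5.848 gives T ≈ 337.3 K, at which ψ = 0.16.

T = 337.3 K, V/F = 0.16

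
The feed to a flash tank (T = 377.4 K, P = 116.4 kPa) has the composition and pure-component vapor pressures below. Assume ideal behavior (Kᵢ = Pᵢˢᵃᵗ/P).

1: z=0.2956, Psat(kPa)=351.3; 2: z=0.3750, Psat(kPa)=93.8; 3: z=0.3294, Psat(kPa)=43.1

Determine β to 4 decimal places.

β = 0.3584

Raoult's law: Kᵢ = Pᵢˢᵃᵗ/P = Pᵢˢᵃᵗ/116.4.
  K_1 = 351.3/116.4 = 3.018041, K_2 = 93.8/116.4 = 0.805842, K_3 = 43.1/116.4 = 0.370275
Newton–Raphson from β = 0.5:
  β = 0.5000: g = -0.08647, g' = -0.5939 → β = 0.3544
  β = 0.3544: g = 0.00258, g' = -0.6420 → β = 0.3584
Converged at β = 0.3584.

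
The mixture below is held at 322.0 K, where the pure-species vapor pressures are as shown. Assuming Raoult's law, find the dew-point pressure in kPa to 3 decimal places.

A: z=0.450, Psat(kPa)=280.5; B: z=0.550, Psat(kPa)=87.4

At the dew point ψ → 1, so Σzᵢ/Kᵢ = 1 with Kᵢ = Pᵢˢᵃᵗ/P ⇒ 1/P = Σzᵢ/Pᵢˢᵃᵗ.
1/P = 0.450/280.5 + 0.550/87.4 = 0.007897 ⇒ P = 126.627 kPa

Pdew = 126.627 kPa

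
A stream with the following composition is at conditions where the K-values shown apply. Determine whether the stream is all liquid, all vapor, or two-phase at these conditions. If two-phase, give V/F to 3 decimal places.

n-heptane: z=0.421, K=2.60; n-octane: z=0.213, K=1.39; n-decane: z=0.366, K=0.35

two-phase, V/F = 0.629

ΣzᵢKᵢ = 1.519; Σzᵢ/Kᵢ = 1.361.
Both exceed 1, so a two-phase solution exists.
Rachford–Rice: g(ψ) = Σ zᵢ(Kᵢ−1)/(1+ψ(Kᵢ−1)) = 0.
Newton iteration, ψ⁰ = 0.55:
  ψ = 0.550: g = 0.0564, g' = -0.701 → ψ = 0.630
  ψ = 0.630: g = -0.0011, g' = -0.732 → ψ = 0.629
Converged at ψ = 0.629.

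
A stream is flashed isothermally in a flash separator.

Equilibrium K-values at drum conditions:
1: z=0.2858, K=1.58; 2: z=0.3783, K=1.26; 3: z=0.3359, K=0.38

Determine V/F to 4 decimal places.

Rachford–Rice: g(V/F) = Σ zᵢ(Kᵢ−1)/(1+V/F(Kᵢ−1)) = 0.
g(0) = ΣzᵢKᵢ − 1 = 0.0559 and g(1) = 1 − Σzᵢ/Kᵢ = -0.3651, so a root lies in (0, 1).
Iterate (Newton) starting at V/F = 0.5:
  V/F = 0.5000: g = -0.08628, g' = -0.3490 → V/F = 0.2528
  V/F = 0.2528: g = -0.01010, g' = -0.2772 → V/F = 0.2163
  V/F = 0.2163: g = -0.00012, g' = -0.2710 → V/F = 0.2159
Converged at V/F = 0.2159.

V/F = 0.2159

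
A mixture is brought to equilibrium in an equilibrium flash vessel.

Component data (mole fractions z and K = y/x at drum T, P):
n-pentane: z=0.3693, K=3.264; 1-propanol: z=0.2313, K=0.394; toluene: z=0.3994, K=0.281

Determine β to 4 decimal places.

Rachford–Rice: g(β) = Σ zᵢ(Kᵢ−1)/(1+β(Kᵢ−1)) = 0.
Check two-phase: ΣzᵢKᵢ = 1.4088 > 1 and Σzᵢ/Kᵢ = 2.1216 > 1, so g(0) = 0.4088 > 0 and g(1) = -1.1216 < 0.
Newton–Raphson from β = 0.53:
  β = 0.5300: g = -0.29041, g' = -1.1145 → β = 0.2694
  β = 0.2694: g = -0.00435, g' = -1.1692 → β = 0.2657
Converged at β = 0.2657.

β = 0.2657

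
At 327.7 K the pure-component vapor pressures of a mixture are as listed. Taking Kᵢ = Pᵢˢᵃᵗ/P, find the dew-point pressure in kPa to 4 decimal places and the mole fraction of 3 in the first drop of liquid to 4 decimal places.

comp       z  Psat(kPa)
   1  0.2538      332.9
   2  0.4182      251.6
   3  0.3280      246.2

At the dew point ψ → 1, so Σzᵢ/Kᵢ = 1 with Kᵢ = Pᵢˢᵃᵗ/P ⇒ 1/P = Σzᵢ/Pᵢˢᵃᵗ.
1/P = 0.2538/332.9 + 0.4182/251.6 + 0.3280/246.2 = 0.0037568 ⇒ P = 266.1837 kPa
xᵢ = zᵢP/Pᵢˢᵃᵗ ⇒ x_3 = 0.3280·266.1837/246.2 = 0.3546

Pdew = 266.1837 kPa, x_3 = 0.3546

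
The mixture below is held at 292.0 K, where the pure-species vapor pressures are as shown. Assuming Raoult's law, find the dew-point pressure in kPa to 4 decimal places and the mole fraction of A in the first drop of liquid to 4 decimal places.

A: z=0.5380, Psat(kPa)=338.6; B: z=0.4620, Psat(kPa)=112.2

At the dew point ψ → 1, so Σzᵢ/Kᵢ = 1 with Kᵢ = Pᵢˢᵃᵗ/P ⇒ 1/P = Σzᵢ/Pᵢˢᵃᵗ.
1/P = 0.5380/338.6 + 0.4620/112.2 = 0.0057065 ⇒ P = 175.2375 kPa
xᵢ = zᵢP/Pᵢˢᵃᵗ ⇒ x_A = 0.5380·175.2375/338.6 = 0.2784

Pdew = 175.2375 kPa, x_A = 0.2784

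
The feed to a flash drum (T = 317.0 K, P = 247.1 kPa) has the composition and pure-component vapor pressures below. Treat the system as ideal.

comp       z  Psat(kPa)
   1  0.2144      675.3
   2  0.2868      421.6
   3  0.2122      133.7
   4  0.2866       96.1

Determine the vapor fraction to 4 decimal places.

ψ = 0.4467

Raoult's law: Kᵢ = Pᵢˢᵃᵗ/P = Pᵢˢᵃᵗ/247.1.
  K_1 = 675.3/247.1 = 2.732902, K_2 = 421.6/247.1 = 1.706192, K_3 = 133.7/247.1 = 0.541076, K_4 = 96.1/247.1 = 0.388911
Let ψ = V/F and solve Σ zᵢ(Kᵢ−1)/(1+ψ(Kᵢ−1)) = 0.
g(0) = ΣzᵢKᵢ − 1 = 0.3015 and g(1) = 1 − Σzᵢ/Kᵢ = -0.3757, so a root lies in (0, 1).
Newton–Raphson from ψ = 0.68:
  ψ = 0.6800: g = -0.13383, g' = -0.6087 → ψ = 0.4601
  ψ = 0.4601: g = -0.00753, g' = -0.5597 → ψ = 0.4467
Converged at ψ = 0.4467.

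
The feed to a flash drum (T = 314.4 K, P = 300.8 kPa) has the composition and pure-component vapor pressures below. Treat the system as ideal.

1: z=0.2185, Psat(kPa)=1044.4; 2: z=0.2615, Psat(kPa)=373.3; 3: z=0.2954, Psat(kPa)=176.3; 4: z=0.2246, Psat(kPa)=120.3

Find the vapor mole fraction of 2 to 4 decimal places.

Raoult's law: Kᵢ = Pᵢˢᵃᵗ/P = Pᵢˢᵃᵗ/300.8.
  K_1 = 1044.4/300.8 = 3.472074, K_2 = 373.3/300.8 = 1.241024, K_3 = 176.3/300.8 = 0.586104, K_4 = 120.3/300.8 = 0.399934
Rachford–Rice: g(β) = Σ zᵢ(Kᵢ−1)/(1+β(Kᵢ−1)) = 0.
Check two-phase: ΣzᵢKᵢ = 1.3461 > 1 and Σzᵢ/Kᵢ = 1.3392 > 1, so g(0) = 0.3461 > 0 and g(1) = -0.3392 < 0.
Newton–Raphson from β = 0.66:
  β = 0.6600: g = -0.13174, g' = -0.5216 → β = 0.4075
  β = 0.4075: g = 0.00103, g' = -0.5589 → β = 0.4093
Converged at β = 0.4093.
Compositions from xᵢ = zᵢ/(1+β(Kᵢ−1)), yᵢ = Kᵢxᵢ:
  1: x = 0.1086, y = 0.3771
  2: x = 0.2380, y = 0.2954
  3: x = 0.3556, y = 0.2084
  4: x = 0.2977, y = 0.1191

y_2 = 0.2954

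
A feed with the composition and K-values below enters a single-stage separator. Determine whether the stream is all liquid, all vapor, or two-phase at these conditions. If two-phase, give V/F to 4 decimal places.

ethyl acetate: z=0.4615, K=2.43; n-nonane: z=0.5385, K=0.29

two-phase, V/F = 0.2734

ΣzᵢKᵢ = 1.2776; Σzᵢ/Kᵢ = 2.0468.
Both exceed 1, so a two-phase solution exists.
Binary case is linear: z₁(K₁−1)(1+ψ(K₂−1)) + z₂(K₂−1)(1+ψ(K₁−1)) = 0
⇒ ψ = [z₁(K₁−1)+z₂(K₂−1)] / [−(K₁−1)(K₂−1)] = 0.27761/1.01530 = 0.2734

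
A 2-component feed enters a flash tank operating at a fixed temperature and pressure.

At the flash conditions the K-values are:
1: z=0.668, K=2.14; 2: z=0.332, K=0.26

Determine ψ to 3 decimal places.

Rachford–Rice: g(ψ) = Σ zᵢ(Kᵢ−1)/(1+ψ(Kᵢ−1)) = 0.
Check two-phase: ΣzᵢKᵢ = 1.516 > 1 and Σzᵢ/Kᵢ = 1.589 > 1, so g(0) = 0.516 > 0 and g(1) = -0.589 < 0.
Binary case is linear: z₁(K₁−1)(1+ψ(K₂−1)) + z₂(K₂−1)(1+ψ(K₁−1)) = 0
⇒ ψ = [z₁(K₁−1)+z₂(K₂−1)] / [−(K₁−1)(K₂−1)] = 0.5158/0.8436 = 0.611

ψ = 0.611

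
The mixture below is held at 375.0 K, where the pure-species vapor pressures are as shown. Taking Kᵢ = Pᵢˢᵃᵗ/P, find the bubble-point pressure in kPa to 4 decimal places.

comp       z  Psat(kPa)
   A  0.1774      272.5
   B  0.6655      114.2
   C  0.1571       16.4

Pbub = 126.9180 kPa

At the bubble point ψ → 0, so ΣzᵢKᵢ = 1 with Kᵢ = Pᵢˢᵃᵗ/P ⇒ P = ΣzᵢPᵢˢᵃᵗ.
P = 0.1774·272.5 + 0.6655·114.2 + 0.1571·16.4 = 126.9180 kPa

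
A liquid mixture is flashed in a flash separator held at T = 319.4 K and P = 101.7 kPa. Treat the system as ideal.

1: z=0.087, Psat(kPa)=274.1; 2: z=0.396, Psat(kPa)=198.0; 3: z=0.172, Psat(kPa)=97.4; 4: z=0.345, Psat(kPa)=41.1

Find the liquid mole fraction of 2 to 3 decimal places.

x_2 = 0.257

Raoult's law: Kᵢ = Pᵢˢᵃᵗ/P = Pᵢˢᵃᵗ/101.7.
  K_1 = 274.1/101.7 = 2.69518, K_2 = 198.0/101.7 = 1.94690, K_3 = 97.4/101.7 = 0.95772, K_4 = 41.1/101.7 = 0.40413
Let β = V/F and solve Σ zᵢ(Kᵢ−1)/(1+β(Kᵢ−1)) = 0.
Check two-phase: ΣzᵢKᵢ = 1.310 > 1 and Σzᵢ/Kᵢ = 1.269 > 1, so g(0) = 0.310 > 0 and g(1) = -0.269 < 0.
Iterate (Newton) starting at β = 0.58:
  β = 0.580: g = -0.0052, g' = -0.498 → β = 0.570
Converged at β = 0.570.
Compositions from xᵢ = zᵢ/(1+β(Kᵢ−1)), yᵢ = Kᵢxᵢ:
  1: x = 0.044, y = 0.119
  2: x = 0.257, y = 0.501
  3: x = 0.176, y = 0.169
  4: x = 0.522, y = 0.211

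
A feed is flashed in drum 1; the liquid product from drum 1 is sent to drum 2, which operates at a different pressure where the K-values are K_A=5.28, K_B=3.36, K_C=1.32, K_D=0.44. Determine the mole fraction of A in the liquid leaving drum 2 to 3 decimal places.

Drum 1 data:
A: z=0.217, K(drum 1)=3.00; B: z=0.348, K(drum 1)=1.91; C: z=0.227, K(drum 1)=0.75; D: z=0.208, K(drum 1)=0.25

Drum 1:
Rachford–Rice: g(ψ₁) = Σ zᵢ(Kᵢ−1)/(1+ψ₁(Kᵢ−1)) = 0.
g(0) = ΣzᵢKᵢ − 1 = 0.538 and g(1) = 1 − Σzᵢ/Kᵢ = -0.389, so a root lies in (0, 1).
Iterate (Newton) starting at ψ₁ = 0.5:
  ψ₁ = 0.500: g = 0.1202, g' = -0.671 → ψ₁ = 0.679
  ψ₁ = 0.679: g = -0.0065, g' = -0.773 → ψ₁ = 0.671
Converged at ψ₁ = 0.671.
Drum-1 compositions:
  A: x = 0.093, y = 0.278
  B: x = 0.216, y = 0.413
  C: x = 0.273, y = 0.205
  D: x = 0.418, y = 0.105
Drum-2 feed = drum-1 liquid: z₂ = (0.0927, 0.2161, 0.2727, 0.4185).
Drum 2:
Newton–Raphson from ψ₂ = 0.5:
  ψ₂ = 0.500: g = 0.1100, g' = -0.699 → ψ₂ = 0.657
  ψ₂ = 0.657: g = 0.0052, g' = -0.649 → ψ₂ = 0.665
Converged at ψ₂ = 0.665.
  A: x = 0.024, y = 0.127
  B: x = 0.084, y = 0.283
  C: x = 0.225, y = 0.297
  D: x = 0.667, y = 0.293

x_A (drum 2) = 0.024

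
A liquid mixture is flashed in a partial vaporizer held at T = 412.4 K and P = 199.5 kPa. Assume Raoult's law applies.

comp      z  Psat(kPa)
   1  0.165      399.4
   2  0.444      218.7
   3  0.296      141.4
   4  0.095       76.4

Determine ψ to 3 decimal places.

Raoult's law: Kᵢ = Pᵢˢᵃᵗ/P = Pᵢˢᵃᵗ/199.5.
  K_1 = 399.4/199.5 = 2.00201, K_2 = 218.7/199.5 = 1.09624, K_3 = 141.4/199.5 = 0.70877, K_4 = 76.4/199.5 = 0.38296
Let ψ = V/F and solve Σ zᵢ(Kᵢ−1)/(1+ψ(Kᵢ−1)) = 0.
g(0) = ΣzᵢKᵢ − 1 = 0.063 and g(1) = 1 − Σzᵢ/Kᵢ = -0.153, so a root lies in (0, 1).
Iterate (Newton) starting at ψ = 0.43:
  ψ = 0.430: g = -0.0218, g' = -0.185 → ψ = 0.312
Converged at ψ = 0.312.

ψ = 0.312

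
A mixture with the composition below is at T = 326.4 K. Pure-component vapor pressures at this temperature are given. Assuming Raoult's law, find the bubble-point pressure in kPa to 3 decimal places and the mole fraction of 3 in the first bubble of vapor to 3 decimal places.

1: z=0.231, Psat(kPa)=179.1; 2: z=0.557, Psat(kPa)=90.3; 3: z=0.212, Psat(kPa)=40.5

Pbub = 100.255 kPa, y_3 = 0.086

At the bubble point ψ → 0, so ΣzᵢKᵢ = 1 with Kᵢ = Pᵢˢᵃᵗ/P ⇒ P = ΣzᵢPᵢˢᵃᵗ.
P = 0.231·179.1 + 0.557·90.3 + 0.212·40.5 = 100.255 kPa
yᵢ = zᵢPᵢˢᵃᵗ/P ⇒ y_3 = 0.212·40.5/100.255 = 0.086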